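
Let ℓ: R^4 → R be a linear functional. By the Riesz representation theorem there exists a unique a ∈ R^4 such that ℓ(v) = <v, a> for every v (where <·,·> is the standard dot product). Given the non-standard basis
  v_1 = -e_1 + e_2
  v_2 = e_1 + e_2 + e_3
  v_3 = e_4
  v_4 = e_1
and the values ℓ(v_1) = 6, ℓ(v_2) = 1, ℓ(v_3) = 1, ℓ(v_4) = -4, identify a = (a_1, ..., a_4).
a = (-4, 2, 3, 1)

Write a = (a_1, ..., a_4) in the standard basis. For each basis vector v_i, ℓ(v_i) = <v_i, a> is a linear equation in the a_j's. Collect the n equations into a matrix system V a = ℓ, where row i of V is v_i (expressed in the standard basis). Since V is invertible (lower-triangular with 1s on the diagonal, up to permutation), solve by back-substitution:
  V =
[[-1, 1, 0, 0],
 [1, 1, 1, 0],
 [0, 0, 0, 1],
 [1, 0, 0, 0]]
  V a = (6, 1, 1, -4)
Solving gives a = (-4, 2, 3, 1).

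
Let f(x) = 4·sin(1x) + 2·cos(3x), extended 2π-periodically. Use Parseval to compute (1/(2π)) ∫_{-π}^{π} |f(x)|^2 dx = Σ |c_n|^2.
Σ |c_n|^2 = 10

Expand |f|^2 and use orthogonality of {sin(nx), cos(mx)} on [-π, π]:
  ∫_{-π}^{π} sin(nx)^2 dx = π, ∫ cos(mx)^2 dx = π, and cross terms integrate to 0.
So ∫_{-π}^{π} f(x)^2 dx = 4^2 · π + 2^2 · π = (16 + 4)π.
Divide by 2π: (16 + 4)/2 = 10.
By Parseval, this equals Σ |c_n|^2.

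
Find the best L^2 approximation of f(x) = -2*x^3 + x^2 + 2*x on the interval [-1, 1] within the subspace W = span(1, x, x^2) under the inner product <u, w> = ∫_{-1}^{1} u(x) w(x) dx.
g(x) = x^2 + 4*x/5

The best approximation g ∈ W is the orthogonal projection of f onto W. Writing g = a_0 + a_1 x + a_2 x^2, the coefficients solve the normal equations G · a = b where
  G_{ij} = <φ_i, φ_j> and b_i = <f, φ_i>, with φ_0 = 1, φ_1 = x, φ_2 = x^2.
G =
  [2, 0, 2/3]
  [0, 2/3, 0]
  [2/3, 0, 2/5],
b = (2/3, 8/15, 2/5).
Solving gives a_0 = 0, a_1 = 4/5, a_2 = 1, so
  g(x) = x^2 + 4*x/5.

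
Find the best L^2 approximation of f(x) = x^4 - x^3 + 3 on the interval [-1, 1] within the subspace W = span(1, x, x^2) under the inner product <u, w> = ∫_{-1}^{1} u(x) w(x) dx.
g(x) = 6*x^2/7 - 3*x/5 + 102/35

The best approximation g ∈ W is the orthogonal projection of f onto W. Writing g = a_0 + a_1 x + a_2 x^2, the coefficients solve the normal equations G · a = b where
  G_{ij} = <φ_i, φ_j> and b_i = <f, φ_i>, with φ_0 = 1, φ_1 = x, φ_2 = x^2.
G =
  [2, 0, 2/3]
  [0, 2/3, 0]
  [2/3, 0, 2/5],
b = (32/5, -2/5, 16/7).
Solving gives a_0 = 102/35, a_1 = -3/5, a_2 = 6/7, so
  g(x) = 6*x^2/7 - 3*x/5 + 102/35.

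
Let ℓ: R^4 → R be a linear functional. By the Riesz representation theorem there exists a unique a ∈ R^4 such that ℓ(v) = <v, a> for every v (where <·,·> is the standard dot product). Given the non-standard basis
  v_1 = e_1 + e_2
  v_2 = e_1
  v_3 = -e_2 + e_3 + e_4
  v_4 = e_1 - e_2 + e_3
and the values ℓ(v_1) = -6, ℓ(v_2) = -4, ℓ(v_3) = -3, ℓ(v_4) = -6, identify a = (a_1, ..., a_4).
a = (-4, -2, -4, -1)

Write a = (a_1, ..., a_4) in the standard basis. For each basis vector v_i, ℓ(v_i) = <v_i, a> is a linear equation in the a_j's. Collect the n equations into a matrix system V a = ℓ, where row i of V is v_i (expressed in the standard basis). Since V is invertible (lower-triangular with 1s on the diagonal, up to permutation), solve by back-substitution:
  V =
[[1, 1, 0, 0],
 [1, 0, 0, 0],
 [0, -1, 1, 1],
 [1, -1, 1, 0]]
  V a = (-6, -4, -3, -6)
Solving gives a = (-4, -2, -4, -1).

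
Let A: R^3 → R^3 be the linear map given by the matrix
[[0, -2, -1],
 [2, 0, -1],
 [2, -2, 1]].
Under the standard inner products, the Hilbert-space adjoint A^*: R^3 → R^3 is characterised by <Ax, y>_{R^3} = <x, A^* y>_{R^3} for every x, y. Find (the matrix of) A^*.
A^* = A^T =
[[0, 2, 2],
 [-2, 0, -2],
 [-1, -1, 1]]

For real matrices with standard dot products, the defining identity <Ax, y> = <x, A^* y> gives (Ax)^T y = x^T (A^*) y, i.e. x^T A^T y = x^T (A^*) y. Since this holds for all x, y, we must have A^* = A^T. Therefore
A^* =
[[0, 2, 2],
 [-2, 0, -2],
 [-1, -1, 1]].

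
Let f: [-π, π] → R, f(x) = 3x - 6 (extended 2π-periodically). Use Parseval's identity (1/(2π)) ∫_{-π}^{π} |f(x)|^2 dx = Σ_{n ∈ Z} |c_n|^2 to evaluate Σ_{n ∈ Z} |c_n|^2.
Σ |c_n|^2 = 3π^2 + 36

Expand and integrate term by term over [-π, π]:
  ∫ (3x)^2 dx = 9·(2π^3/3); ∫ 2·3·(-6)·x dx = 0 (odd integrand); ∫ (-6)^2 dx = 36·2π.
So (1/(2π)) ∫_{-π}^{π} (3x - 6)^2 dx = 9π^2/3 + 36 = 3π^2 + 36.
Parseval ⇒ Σ |c_n|^2 = 3π^2 + 36.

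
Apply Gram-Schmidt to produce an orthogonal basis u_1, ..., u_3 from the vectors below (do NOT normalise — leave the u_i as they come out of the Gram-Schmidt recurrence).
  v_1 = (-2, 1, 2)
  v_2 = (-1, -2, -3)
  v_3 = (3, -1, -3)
Orthogonal basis:
  u_1 = (-2, 1, 2)
  u_2 = (-7/3, -4/3, -5/3)
  u_3 = (-2/45, 16/45, -2/9)

Apply the Gram-Schmidt recurrence
  u_1 = v_1
  u_i = v_i − Σ_{j<i} ((v_i · u_j) / (u_j · u_j)) · u_j.

Step by step this gives:
  u_1 = (-2, 1, 2)
  u_2 = (-7/3, -4/3, -5/3)
  u_3 = (-2/45, 16/45, -2/9)

Orthogonality check:
  u_2 · u_1 = 0 (should be 0)
  u_3 · u_1 = 0 (should be 0)
  u_3 · u_2 = 0 (should be 0)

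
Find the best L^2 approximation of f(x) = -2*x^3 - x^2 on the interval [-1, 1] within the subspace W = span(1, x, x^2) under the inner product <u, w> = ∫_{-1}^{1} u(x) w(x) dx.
g(x) = -x^2 - 6*x/5

The best approximation g ∈ W is the orthogonal projection of f onto W. Writing g = a_0 + a_1 x + a_2 x^2, the coefficients solve the normal equations G · a = b where
  G_{ij} = <φ_i, φ_j> and b_i = <f, φ_i>, with φ_0 = 1, φ_1 = x, φ_2 = x^2.
G =
  [2, 0, 2/3]
  [0, 2/3, 0]
  [2/3, 0, 2/5],
b = (-2/3, -4/5, -2/5).
Solving gives a_0 = 0, a_1 = -6/5, a_2 = -1, so
  g(x) = -x^2 - 6*x/5.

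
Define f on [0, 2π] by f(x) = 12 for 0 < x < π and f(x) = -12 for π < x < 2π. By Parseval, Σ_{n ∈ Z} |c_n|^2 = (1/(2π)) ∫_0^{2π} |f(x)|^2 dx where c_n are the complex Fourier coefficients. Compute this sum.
Σ |c_n|^2 = 144

Parseval equates the L^2 energy of f (normalised by 1/(2π)) with the ℓ^2 sum of its Fourier coefficients: (1/(2π)) ∫_0^{2π} |f|^2 = Σ |c_n|^2.
Compute the left side: (1/(2π)) [∫_0^π 12^2 dx + ∫_π^{2π} (-12)^2 dx] = (1/(2π)) · (144π + 144π) = (144 + 144)/2 = 144.
So Σ_{n ∈ Z} |c_n|^2 = 144.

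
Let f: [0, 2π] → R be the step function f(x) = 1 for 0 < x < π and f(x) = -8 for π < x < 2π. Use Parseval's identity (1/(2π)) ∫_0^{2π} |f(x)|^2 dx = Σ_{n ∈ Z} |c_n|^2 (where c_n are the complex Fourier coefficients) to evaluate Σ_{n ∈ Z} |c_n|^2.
Σ |c_n|^2 = 65/2

Parseval equates the L^2 energy of f (normalised by 1/(2π)) with the ℓ^2 sum of its Fourier coefficients: (1/(2π)) ∫_0^{2π} |f|^2 = Σ |c_n|^2.
Compute the left side: (1/(2π)) [∫_0^π 1^2 dx + ∫_π^{2π} (-8)^2 dx] = (1/(2π)) · (1π + 64π) = (1 + 64)/2 = 65/2.
So Σ_{n ∈ Z} |c_n|^2 = 65/2.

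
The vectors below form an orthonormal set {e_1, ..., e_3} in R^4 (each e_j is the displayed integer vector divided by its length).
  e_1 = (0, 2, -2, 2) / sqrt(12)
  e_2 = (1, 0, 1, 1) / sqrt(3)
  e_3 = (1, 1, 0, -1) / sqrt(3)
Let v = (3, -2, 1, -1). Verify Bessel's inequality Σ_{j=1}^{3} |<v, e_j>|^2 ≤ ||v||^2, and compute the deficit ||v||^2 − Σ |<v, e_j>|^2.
Σ |<v, e_j>|^2 = 29/3; ||v||^2 = 15; deficit = 16/3

Write each e_j = u_j / sqrt(<u_j, u_j>) where u_j is the displayed integer vector. Then <v, e_j> = <v, u_j> / sqrt(<u_j, u_j>), so |<v, e_j>|^2 = <v, u_j>^2 / <u_j, u_j>.
Coefficients: <v, e_1> = -8/sqrt(12), <v, e_2> = 3/sqrt(3), <v, e_3> = 2/sqrt(3).
Square and sum: Σ |<v, e_j>|^2 = 29/3.
Compute ||v||^2 = v·v = 15.
Deficit = 15 − 29/3 = 16/3 ≥ 0, confirming Bessel's inequality. (The deficit equals ||v − Σ <v,e_j> e_j||^2, the squared distance from v to span{e_j}.)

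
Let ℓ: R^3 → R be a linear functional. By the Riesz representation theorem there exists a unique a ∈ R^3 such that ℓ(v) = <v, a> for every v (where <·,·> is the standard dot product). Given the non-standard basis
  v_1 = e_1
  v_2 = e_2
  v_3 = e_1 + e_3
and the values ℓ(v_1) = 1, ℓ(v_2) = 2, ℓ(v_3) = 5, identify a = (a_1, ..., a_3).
a = (1, 2, 4)

Write a = (a_1, ..., a_3) in the standard basis. For each basis vector v_i, ℓ(v_i) = <v_i, a> is a linear equation in the a_j's. Collect the n equations into a matrix system V a = ℓ, where row i of V is v_i (expressed in the standard basis). Since V is invertible (lower-triangular with 1s on the diagonal, up to permutation), solve by back-substitution:
  V =
[[1, 0, 0],
 [0, 1, 0],
 [1, 0, 1]]
  V a = (1, 2, 5)
Solving gives a = (1, 2, 4).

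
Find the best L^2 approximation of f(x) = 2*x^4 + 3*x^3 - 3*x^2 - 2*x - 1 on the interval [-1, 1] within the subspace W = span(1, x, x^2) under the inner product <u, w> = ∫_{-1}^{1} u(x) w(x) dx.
g(x) = -9*x^2/7 - x/5 - 41/35

The best approximation g ∈ W is the orthogonal projection of f onto W. Writing g = a_0 + a_1 x + a_2 x^2, the coefficients solve the normal equations G · a = b where
  G_{ij} = <φ_i, φ_j> and b_i = <f, φ_i>, with φ_0 = 1, φ_1 = x, φ_2 = x^2.
G =
  [2, 0, 2/3]
  [0, 2/3, 0]
  [2/3, 0, 2/5],
b = (-16/5, -2/15, -136/105).
Solving gives a_0 = -41/35, a_1 = -1/5, a_2 = -9/7, so
  g(x) = -9*x^2/7 - x/5 - 41/35.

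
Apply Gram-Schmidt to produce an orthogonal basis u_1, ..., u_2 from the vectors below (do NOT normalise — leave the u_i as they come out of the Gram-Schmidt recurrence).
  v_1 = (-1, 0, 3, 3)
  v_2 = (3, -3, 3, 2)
Orthogonal basis:
  u_1 = (-1, 0, 3, 3)
  u_2 = (69/19, -3, 21/19, 2/19)

Apply the Gram-Schmidt recurrence
  u_1 = v_1
  u_i = v_i − Σ_{j<i} ((v_i · u_j) / (u_j · u_j)) · u_j.

Step by step this gives:
  u_1 = (-1, 0, 3, 3)
  u_2 = (69/19, -3, 21/19, 2/19)

Orthogonality check:
  u_2 · u_1 = 0 (should be 0)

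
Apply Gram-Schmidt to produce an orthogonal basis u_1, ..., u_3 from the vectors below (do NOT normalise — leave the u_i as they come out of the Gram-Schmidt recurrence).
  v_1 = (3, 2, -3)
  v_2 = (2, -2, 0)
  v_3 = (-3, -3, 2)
Orthogonal basis:
  u_1 = (3, 2, -3)
  u_2 = (19/11, -24/11, 3/11)
  u_3 = (-24/43, -24/43, -40/43)

Apply the Gram-Schmidt recurrence
  u_1 = v_1
  u_i = v_i − Σ_{j<i} ((v_i · u_j) / (u_j · u_j)) · u_j.

Step by step this gives:
  u_1 = (3, 2, -3)
  u_2 = (19/11, -24/11, 3/11)
  u_3 = (-24/43, -24/43, -40/43)

Orthogonality check:
  u_2 · u_1 = 0 (should be 0)
  u_3 · u_1 = 0 (should be 0)
  u_3 · u_2 = 0 (should be 0)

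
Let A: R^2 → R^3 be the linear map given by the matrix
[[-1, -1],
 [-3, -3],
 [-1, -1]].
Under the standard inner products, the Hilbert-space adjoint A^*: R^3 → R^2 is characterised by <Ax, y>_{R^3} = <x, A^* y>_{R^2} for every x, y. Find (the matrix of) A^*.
A^* = A^T =
[[-1, -3, -1],
 [-1, -3, -1]]

For real matrices with standard dot products, the defining identity <Ax, y> = <x, A^* y> gives (Ax)^T y = x^T (A^*) y, i.e. x^T A^T y = x^T (A^*) y. Since this holds for all x, y, we must have A^* = A^T. Therefore
A^* =
[[-1, -3, -1],
 [-1, -3, -1]].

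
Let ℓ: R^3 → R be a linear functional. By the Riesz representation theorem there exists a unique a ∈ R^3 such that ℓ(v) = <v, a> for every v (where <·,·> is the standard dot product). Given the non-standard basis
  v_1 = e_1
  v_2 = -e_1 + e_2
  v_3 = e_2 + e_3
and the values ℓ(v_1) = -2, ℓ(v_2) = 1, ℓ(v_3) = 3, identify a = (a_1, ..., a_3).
a = (-2, -1, 4)

Write a = (a_1, ..., a_3) in the standard basis. For each basis vector v_i, ℓ(v_i) = <v_i, a> is a linear equation in the a_j's. Collect the n equations into a matrix system V a = ℓ, where row i of V is v_i (expressed in the standard basis). Since V is invertible (lower-triangular with 1s on the diagonal, up to permutation), solve by back-substitution:
  V =
[[1, 0, 0],
 [-1, 1, 0],
 [0, 1, 1]]
  V a = (-2, 1, 3)
Solving gives a = (-2, -1, 4).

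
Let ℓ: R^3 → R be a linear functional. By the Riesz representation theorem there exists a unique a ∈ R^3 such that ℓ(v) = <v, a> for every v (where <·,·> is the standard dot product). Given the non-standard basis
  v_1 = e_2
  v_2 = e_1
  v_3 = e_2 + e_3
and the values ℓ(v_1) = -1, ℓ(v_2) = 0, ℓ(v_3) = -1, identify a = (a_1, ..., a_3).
a = (0, -1, 0)

Write a = (a_1, ..., a_3) in the standard basis. For each basis vector v_i, ℓ(v_i) = <v_i, a> is a linear equation in the a_j's. Collect the n equations into a matrix system V a = ℓ, where row i of V is v_i (expressed in the standard basis). Since V is invertible (lower-triangular with 1s on the diagonal, up to permutation), solve by back-substitution:
  V =
[[0, 1, 0],
 [1, 0, 0],
 [0, 1, 1]]
  V a = (-1, 0, -1)
Solving gives a = (0, -1, 0).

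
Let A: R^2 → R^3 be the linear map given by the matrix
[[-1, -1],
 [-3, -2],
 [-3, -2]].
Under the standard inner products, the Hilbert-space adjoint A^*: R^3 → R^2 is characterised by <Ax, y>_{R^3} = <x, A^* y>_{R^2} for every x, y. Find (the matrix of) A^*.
A^* = A^T =
[[-1, -3, -3],
 [-1, -2, -2]]

For real matrices with standard dot products, the defining identity <Ax, y> = <x, A^* y> gives (Ax)^T y = x^T (A^*) y, i.e. x^T A^T y = x^T (A^*) y. Since this holds for all x, y, we must have A^* = A^T. Therefore
A^* =
[[-1, -3, -3],
 [-1, -2, -2]].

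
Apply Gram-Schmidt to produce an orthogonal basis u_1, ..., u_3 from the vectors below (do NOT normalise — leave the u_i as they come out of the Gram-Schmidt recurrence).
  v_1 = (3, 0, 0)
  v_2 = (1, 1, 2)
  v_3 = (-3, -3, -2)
Orthogonal basis:
  u_1 = (3, 0, 0)
  u_2 = (0, 1, 2)
  u_3 = (0, -8/5, 4/5)

Apply the Gram-Schmidt recurrence
  u_1 = v_1
  u_i = v_i − Σ_{j<i} ((v_i · u_j) / (u_j · u_j)) · u_j.

Step by step this gives:
  u_1 = (3, 0, 0)
  u_2 = (0, 1, 2)
  u_3 = (0, -8/5, 4/5)

Orthogonality check:
  u_2 · u_1 = 0 (should be 0)
  u_3 · u_1 = 0 (should be 0)
  u_3 · u_2 = 0 (should be 0)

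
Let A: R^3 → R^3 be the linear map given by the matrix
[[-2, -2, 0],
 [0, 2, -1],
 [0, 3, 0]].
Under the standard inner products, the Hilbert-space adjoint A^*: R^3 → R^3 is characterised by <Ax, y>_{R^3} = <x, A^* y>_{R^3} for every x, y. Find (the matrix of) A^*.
A^* = A^T =
[[-2, 0, 0],
 [-2, 2, 3],
 [0, -1, 0]]

For real matrices with standard dot products, the defining identity <Ax, y> = <x, A^* y> gives (Ax)^T y = x^T (A^*) y, i.e. x^T A^T y = x^T (A^*) y. Since this holds for all x, y, we must have A^* = A^T. Therefore
A^* =
[[-2, 0, 0],
 [-2, 2, 3],
 [0, -1, 0]].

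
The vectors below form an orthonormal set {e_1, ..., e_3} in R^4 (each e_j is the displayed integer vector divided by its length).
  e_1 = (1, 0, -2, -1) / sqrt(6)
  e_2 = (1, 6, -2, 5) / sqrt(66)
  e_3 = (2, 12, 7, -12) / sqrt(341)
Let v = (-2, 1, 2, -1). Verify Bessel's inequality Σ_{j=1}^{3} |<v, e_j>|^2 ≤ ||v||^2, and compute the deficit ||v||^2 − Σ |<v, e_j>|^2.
Σ |<v, e_j>|^2 = 246/31; ||v||^2 = 10; deficit = 64/31

Write each e_j = u_j / sqrt(<u_j, u_j>) where u_j is the displayed integer vector. Then <v, e_j> = <v, u_j> / sqrt(<u_j, u_j>), so |<v, e_j>|^2 = <v, u_j>^2 / <u_j, u_j>.
Coefficients: <v, e_1> = -5/sqrt(6), <v, e_2> = -5/sqrt(66), <v, e_3> = 34/sqrt(341).
Square and sum: Σ |<v, e_j>|^2 = 246/31.
Compute ||v||^2 = v·v = 10.
Deficit = 10 − 246/31 = 64/31 ≥ 0, confirming Bessel's inequality. (The deficit equals ||v − Σ <v,e_j> e_j||^2, the squared distance from v to span{e_j}.)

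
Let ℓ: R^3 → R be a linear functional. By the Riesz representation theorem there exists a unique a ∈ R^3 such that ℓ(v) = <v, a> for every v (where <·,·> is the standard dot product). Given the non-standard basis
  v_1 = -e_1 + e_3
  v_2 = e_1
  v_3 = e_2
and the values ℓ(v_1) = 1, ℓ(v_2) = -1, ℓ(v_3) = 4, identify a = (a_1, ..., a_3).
a = (-1, 4, 0)

Write a = (a_1, ..., a_3) in the standard basis. For each basis vector v_i, ℓ(v_i) = <v_i, a> is a linear equation in the a_j's. Collect the n equations into a matrix system V a = ℓ, where row i of V is v_i (expressed in the standard basis). Since V is invertible (lower-triangular with 1s on the diagonal, up to permutation), solve by back-substitution:
  V =
[[-1, 0, 1],
 [1, 0, 0],
 [0, 1, 0]]
  V a = (1, -1, 4)
Solving gives a = (-1, 4, 0).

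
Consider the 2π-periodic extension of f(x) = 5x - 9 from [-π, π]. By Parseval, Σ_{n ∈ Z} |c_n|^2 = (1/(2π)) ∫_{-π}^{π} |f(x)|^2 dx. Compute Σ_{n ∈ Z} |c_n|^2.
Σ |c_n|^2 = 25π^2/3 + 81

Expand and integrate term by term over [-π, π]:
  ∫ (5x)^2 dx = 25·(2π^3/3); ∫ 2·5·(-9)·x dx = 0 (odd integrand); ∫ (-9)^2 dx = 81·2π.
So (1/(2π)) ∫_{-π}^{π} (5x - 9)^2 dx = 25π^2/3 + 81 = 25π^2/3 + 81.
Parseval ⇒ Σ |c_n|^2 = 25π^2/3 + 81.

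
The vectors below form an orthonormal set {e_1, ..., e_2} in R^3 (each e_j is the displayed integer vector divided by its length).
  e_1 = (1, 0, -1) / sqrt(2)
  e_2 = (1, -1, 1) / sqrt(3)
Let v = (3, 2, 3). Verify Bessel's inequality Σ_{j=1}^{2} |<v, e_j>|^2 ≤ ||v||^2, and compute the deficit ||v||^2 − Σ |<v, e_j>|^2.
Σ |<v, e_j>|^2 = 16/3; ||v||^2 = 22; deficit = 50/3

Write each e_j = u_j / sqrt(<u_j, u_j>) where u_j is the displayed integer vector. Then <v, e_j> = <v, u_j> / sqrt(<u_j, u_j>), so |<v, e_j>|^2 = <v, u_j>^2 / <u_j, u_j>.
Coefficients: <v, e_1> = 0/sqrt(2), <v, e_2> = 4/sqrt(3).
Square and sum: Σ |<v, e_j>|^2 = 16/3.
Compute ||v||^2 = v·v = 22.
Deficit = 22 − 16/3 = 50/3 ≥ 0, confirming Bessel's inequality. (The deficit equals ||v − Σ <v,e_j> e_j||^2, the squared distance from v to span{e_j}.)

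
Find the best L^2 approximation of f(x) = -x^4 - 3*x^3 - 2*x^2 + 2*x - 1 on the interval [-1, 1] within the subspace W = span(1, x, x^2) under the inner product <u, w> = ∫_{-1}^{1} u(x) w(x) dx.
g(x) = -20*x^2/7 + x/5 - 32/35

The best approximation g ∈ W is the orthogonal projection of f onto W. Writing g = a_0 + a_1 x + a_2 x^2, the coefficients solve the normal equations G · a = b where
  G_{ij} = <φ_i, φ_j> and b_i = <f, φ_i>, with φ_0 = 1, φ_1 = x, φ_2 = x^2.
G =
  [2, 0, 2/3]
  [0, 2/3, 0]
  [2/3, 0, 2/5],
b = (-56/15, 2/15, -184/105).
Solving gives a_0 = -32/35, a_1 = 1/5, a_2 = -20/7, so
  g(x) = -20*x^2/7 + x/5 - 32/35.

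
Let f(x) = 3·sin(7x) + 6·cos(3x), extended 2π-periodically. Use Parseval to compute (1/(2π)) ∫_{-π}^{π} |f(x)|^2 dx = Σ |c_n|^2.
Σ |c_n|^2 = 45/2

Expand |f|^2 and use orthogonality of {sin(nx), cos(mx)} on [-π, π]:
  ∫_{-π}^{π} sin(nx)^2 dx = π, ∫ cos(mx)^2 dx = π, and cross terms integrate to 0.
So ∫_{-π}^{π} f(x)^2 dx = 3^2 · π + 6^2 · π = (9 + 36)π.
Divide by 2π: (9 + 36)/2 = 45/2.
By Parseval, this equals Σ |c_n|^2.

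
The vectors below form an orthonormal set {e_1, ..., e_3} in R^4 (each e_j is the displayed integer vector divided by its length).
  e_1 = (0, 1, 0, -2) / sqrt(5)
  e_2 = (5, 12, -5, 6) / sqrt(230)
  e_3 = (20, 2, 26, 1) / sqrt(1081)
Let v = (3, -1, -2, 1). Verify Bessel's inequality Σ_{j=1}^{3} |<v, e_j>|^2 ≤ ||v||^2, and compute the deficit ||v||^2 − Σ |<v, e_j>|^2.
Σ |<v, e_j>|^2 = 321/94; ||v||^2 = 15; deficit = 1089/94

Write each e_j = u_j / sqrt(<u_j, u_j>) where u_j is the displayed integer vector. Then <v, e_j> = <v, u_j> / sqrt(<u_j, u_j>), so |<v, e_j>|^2 = <v, u_j>^2 / <u_j, u_j>.
Coefficients: <v, e_1> = -3/sqrt(5), <v, e_2> = 19/sqrt(230), <v, e_3> = 7/sqrt(1081).
Square and sum: Σ |<v, e_j>|^2 = 321/94.
Compute ||v||^2 = v·v = 15.
Deficit = 15 − 321/94 = 1089/94 ≥ 0, confirming Bessel's inequality. (The deficit equals ||v − Σ <v,e_j> e_j||^2, the squared distance from v to span{e_j}.)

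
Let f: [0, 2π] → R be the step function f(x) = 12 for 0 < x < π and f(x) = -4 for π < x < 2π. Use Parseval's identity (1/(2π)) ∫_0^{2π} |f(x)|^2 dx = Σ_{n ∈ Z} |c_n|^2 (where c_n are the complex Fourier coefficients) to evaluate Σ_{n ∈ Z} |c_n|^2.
Σ |c_n|^2 = 80

Parseval equates the L^2 energy of f (normalised by 1/(2π)) with the ℓ^2 sum of its Fourier coefficients: (1/(2π)) ∫_0^{2π} |f|^2 = Σ |c_n|^2.
Compute the left side: (1/(2π)) [∫_0^π 12^2 dx + ∫_π^{2π} (-4)^2 dx] = (1/(2π)) · (144π + 16π) = (144 + 16)/2 = 80.
So Σ_{n ∈ Z} |c_n|^2 = 80.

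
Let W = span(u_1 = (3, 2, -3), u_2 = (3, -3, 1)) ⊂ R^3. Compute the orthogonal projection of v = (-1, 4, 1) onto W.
proj_W(v) = (-405/209, 500/209, -211/209)

Set up U = [u_1 | ... | u_2] ∈ R^(3×2). The projector onto W = col(U) is P = U (U^T U)^(-1) U^T.
Compute U^T U =
  [22, 0]
  [0, 19],
and U^T v = (2, -14).
Solve U^T U · c = U^T v for the coefficients: c = (1/11, -14/19). The projection is proj_W(v) = U c.
Check: (v - proj_W(v)) · u_1 = 0  (should be 0).
Check: (v - proj_W(v)) · u_2 = 0  (should be 0).
Result: proj_W(v) = (-405/209, 500/209, -211/209).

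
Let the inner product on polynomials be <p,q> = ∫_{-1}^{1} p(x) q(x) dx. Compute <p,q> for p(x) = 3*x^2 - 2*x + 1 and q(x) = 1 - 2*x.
<p,q> = 20/3

Expand the product: p(x)·q(x) = -6*x^3 + 7*x^2 - 4*x + 1.
∫_{-1}^{1} of each monomial x^k gives [2/(k+1) if k even, 0 if k odd]. Integrating term-by-term (or equivalently evaluating the antiderivative F(x) = -3*x^4/2 + 7*x^3/3 - 2*x^2 + x at the endpoints):
  F(1) − F(−1) = -1/6 − (-41/6) = 20/3.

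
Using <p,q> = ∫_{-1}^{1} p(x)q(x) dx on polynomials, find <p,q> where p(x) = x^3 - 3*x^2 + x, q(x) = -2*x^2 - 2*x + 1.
<p,q> = -26/15

Expand the product: p(x)·q(x) = -2*x^5 + 4*x^4 + 5*x^3 - 5*x^2 + x.
∫_{-1}^{1} of each monomial x^k gives [2/(k+1) if k even, 0 if k odd]. Integrating term-by-term (or equivalently evaluating the antiderivative F(x) = -x^6/3 + 4*x^5/5 + 5*x^4/4 - 5*x^3/3 + x^2/2 at the endpoints):
  F(1) − F(−1) = 11/20 − (137/60) = -26/15.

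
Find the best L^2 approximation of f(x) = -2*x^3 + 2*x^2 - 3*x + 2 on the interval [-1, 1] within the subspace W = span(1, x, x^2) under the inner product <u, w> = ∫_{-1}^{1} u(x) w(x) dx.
g(x) = 2*x^2 - 21*x/5 + 2

The best approximation g ∈ W is the orthogonal projection of f onto W. Writing g = a_0 + a_1 x + a_2 x^2, the coefficients solve the normal equations G · a = b where
  G_{ij} = <φ_i, φ_j> and b_i = <f, φ_i>, with φ_0 = 1, φ_1 = x, φ_2 = x^2.
G =
  [2, 0, 2/3]
  [0, 2/3, 0]
  [2/3, 0, 2/5],
b = (16/3, -14/5, 32/15).
Solving gives a_0 = 2, a_1 = -21/5, a_2 = 2, so
  g(x) = 2*x^2 - 21*x/5 + 2.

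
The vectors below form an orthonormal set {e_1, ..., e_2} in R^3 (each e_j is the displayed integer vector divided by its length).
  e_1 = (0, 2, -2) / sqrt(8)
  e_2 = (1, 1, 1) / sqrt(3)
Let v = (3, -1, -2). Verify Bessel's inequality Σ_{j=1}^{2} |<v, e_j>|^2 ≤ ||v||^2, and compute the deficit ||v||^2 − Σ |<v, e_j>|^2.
Σ |<v, e_j>|^2 = 1/2; ||v||^2 = 14; deficit = 27/2

Write each e_j = u_j / sqrt(<u_j, u_j>) where u_j is the displayed integer vector. Then <v, e_j> = <v, u_j> / sqrt(<u_j, u_j>), so |<v, e_j>|^2 = <v, u_j>^2 / <u_j, u_j>.
Coefficients: <v, e_1> = 2/sqrt(8), <v, e_2> = 0/sqrt(3).
Square and sum: Σ |<v, e_j>|^2 = 1/2.
Compute ||v||^2 = v·v = 14.
Deficit = 14 − 1/2 = 27/2 ≥ 0, confirming Bessel's inequality. (The deficit equals ||v − Σ <v,e_j> e_j||^2, the squared distance from v to span{e_j}.)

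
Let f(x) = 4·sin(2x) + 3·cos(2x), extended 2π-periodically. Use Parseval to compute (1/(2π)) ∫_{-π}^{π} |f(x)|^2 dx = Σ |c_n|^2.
Σ |c_n|^2 = 25/2

Expand |f|^2 and use orthogonality of {sin(nx), cos(mx)} on [-π, π]:
  ∫_{-π}^{π} sin(nx)^2 dx = π, ∫ cos(mx)^2 dx = π, and cross terms integrate to 0.
So ∫_{-π}^{π} f(x)^2 dx = 4^2 · π + 3^2 · π = (16 + 9)π.
Divide by 2π: (16 + 9)/2 = 25/2.
By Parseval, this equals Σ |c_n|^2.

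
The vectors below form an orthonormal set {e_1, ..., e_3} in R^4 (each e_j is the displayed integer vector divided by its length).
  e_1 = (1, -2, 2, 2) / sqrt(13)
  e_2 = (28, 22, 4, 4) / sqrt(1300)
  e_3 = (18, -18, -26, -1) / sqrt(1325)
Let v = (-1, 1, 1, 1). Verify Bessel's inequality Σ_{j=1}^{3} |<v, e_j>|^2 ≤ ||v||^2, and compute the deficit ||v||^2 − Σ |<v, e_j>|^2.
Σ |<v, e_j>|^2 = 163/53; ||v||^2 = 4; deficit = 49/53

Write each e_j = u_j / sqrt(<u_j, u_j>) where u_j is the displayed integer vector. Then <v, e_j> = <v, u_j> / sqrt(<u_j, u_j>), so |<v, e_j>|^2 = <v, u_j>^2 / <u_j, u_j>.
Coefficients: <v, e_1> = 1/sqrt(13), <v, e_2> = 2/sqrt(1300), <v, e_3> = -63/sqrt(1325).
Square and sum: Σ |<v, e_j>|^2 = 163/53.
Compute ||v||^2 = v·v = 4.
Deficit = 4 − 163/53 = 49/53 ≥ 0, confirming Bessel's inequality. (The deficit equals ||v − Σ <v,e_j> e_j||^2, the squared distance from v to span{e_j}.)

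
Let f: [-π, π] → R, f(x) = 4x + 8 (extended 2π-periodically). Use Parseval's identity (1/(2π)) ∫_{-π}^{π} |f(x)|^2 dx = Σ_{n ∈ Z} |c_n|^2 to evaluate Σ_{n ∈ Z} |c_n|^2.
Σ |c_n|^2 = 16π^2/3 + 64

Expand and integrate term by term over [-π, π]:
  ∫ (4x)^2 dx = 16·(2π^3/3); ∫ 2·4·(8)·x dx = 0 (odd integrand); ∫ 8^2 dx = 64·2π.
So (1/(2π)) ∫_{-π}^{π} (4x + 8)^2 dx = 16π^2/3 + 64 = 16π^2/3 + 64.
Parseval ⇒ Σ |c_n|^2 = 16π^2/3 + 64.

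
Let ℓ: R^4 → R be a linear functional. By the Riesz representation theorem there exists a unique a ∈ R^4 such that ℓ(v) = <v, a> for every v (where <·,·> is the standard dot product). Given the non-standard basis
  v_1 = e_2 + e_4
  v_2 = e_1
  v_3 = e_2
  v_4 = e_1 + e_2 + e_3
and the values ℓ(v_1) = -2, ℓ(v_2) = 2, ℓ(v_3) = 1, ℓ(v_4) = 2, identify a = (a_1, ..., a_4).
a = (2, 1, -1, -3)

Write a = (a_1, ..., a_4) in the standard basis. For each basis vector v_i, ℓ(v_i) = <v_i, a> is a linear equation in the a_j's. Collect the n equations into a matrix system V a = ℓ, where row i of V is v_i (expressed in the standard basis). Since V is invertible (lower-triangular with 1s on the diagonal, up to permutation), solve by back-substitution:
  V =
[[0, 1, 0, 1],
 [1, 0, 0, 0],
 [0, 1, 0, 0],
 [1, 1, 1, 0]]
  V a = (-2, 2, 1, 2)
Solving gives a = (2, 1, -1, -3).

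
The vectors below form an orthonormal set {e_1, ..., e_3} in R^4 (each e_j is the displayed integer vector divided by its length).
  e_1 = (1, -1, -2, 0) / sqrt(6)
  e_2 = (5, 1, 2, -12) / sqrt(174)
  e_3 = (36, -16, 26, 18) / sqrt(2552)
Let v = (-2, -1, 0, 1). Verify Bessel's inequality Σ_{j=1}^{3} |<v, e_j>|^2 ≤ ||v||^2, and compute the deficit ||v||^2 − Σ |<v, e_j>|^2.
Σ |<v, e_j>|^2 = 83/22; ||v||^2 = 6; deficit = 49/22

Write each e_j = u_j / sqrt(<u_j, u_j>) where u_j is the displayed integer vector. Then <v, e_j> = <v, u_j> / sqrt(<u_j, u_j>), so |<v, e_j>|^2 = <v, u_j>^2 / <u_j, u_j>.
Coefficients: <v, e_1> = -1/sqrt(6), <v, e_2> = -23/sqrt(174), <v, e_3> = -38/sqrt(2552).
Square and sum: Σ |<v, e_j>|^2 = 83/22.
Compute ||v||^2 = v·v = 6.
Deficit = 6 − 83/22 = 49/22 ≥ 0, confirming Bessel's inequality. (The deficit equals ||v − Σ <v,e_j> e_j||^2, the squared distance from v to span{e_j}.)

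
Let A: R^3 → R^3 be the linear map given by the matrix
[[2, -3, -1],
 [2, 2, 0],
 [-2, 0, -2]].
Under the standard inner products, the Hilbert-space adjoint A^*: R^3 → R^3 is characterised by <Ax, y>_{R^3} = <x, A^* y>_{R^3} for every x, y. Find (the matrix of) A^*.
A^* = A^T =
[[2, 2, -2],
 [-3, 2, 0],
 [-1, 0, -2]]

For real matrices with standard dot products, the defining identity <Ax, y> = <x, A^* y> gives (Ax)^T y = x^T (A^*) y, i.e. x^T A^T y = x^T (A^*) y. Since this holds for all x, y, we must have A^* = A^T. Therefore
A^* =
[[2, 2, -2],
 [-3, 2, 0],
 [-1, 0, -2]].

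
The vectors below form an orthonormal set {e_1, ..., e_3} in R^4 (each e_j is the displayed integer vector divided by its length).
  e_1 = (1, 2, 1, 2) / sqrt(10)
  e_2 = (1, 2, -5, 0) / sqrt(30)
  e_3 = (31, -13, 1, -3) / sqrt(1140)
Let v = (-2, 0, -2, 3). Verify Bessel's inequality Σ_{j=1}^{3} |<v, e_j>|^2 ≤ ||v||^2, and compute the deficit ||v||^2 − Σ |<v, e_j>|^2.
Σ |<v, e_j>|^2 = 2739/380; ||v||^2 = 17; deficit = 3721/380

Write each e_j = u_j / sqrt(<u_j, u_j>) where u_j is the displayed integer vector. Then <v, e_j> = <v, u_j> / sqrt(<u_j, u_j>), so |<v, e_j>|^2 = <v, u_j>^2 / <u_j, u_j>.
Coefficients: <v, e_1> = 2/sqrt(10), <v, e_2> = 8/sqrt(30), <v, e_3> = -73/sqrt(1140).
Square and sum: Σ |<v, e_j>|^2 = 2739/380.
Compute ||v||^2 = v·v = 17.
Deficit = 17 − 2739/380 = 3721/380 ≥ 0, confirming Bessel's inequality. (The deficit equals ||v − Σ <v,e_j> e_j||^2, the squared distance from v to span{e_j}.)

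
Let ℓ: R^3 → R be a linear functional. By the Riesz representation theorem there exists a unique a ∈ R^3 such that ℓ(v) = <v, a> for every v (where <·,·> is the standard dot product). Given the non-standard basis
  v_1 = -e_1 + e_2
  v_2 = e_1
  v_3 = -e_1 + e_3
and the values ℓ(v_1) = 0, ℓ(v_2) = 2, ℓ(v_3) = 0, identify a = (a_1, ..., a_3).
a = (2, 2, 2)

Write a = (a_1, ..., a_3) in the standard basis. For each basis vector v_i, ℓ(v_i) = <v_i, a> is a linear equation in the a_j's. Collect the n equations into a matrix system V a = ℓ, where row i of V is v_i (expressed in the standard basis). Since V is invertible (lower-triangular with 1s on the diagonal, up to permutation), solve by back-substitution:
  V =
[[-1, 1, 0],
 [1, 0, 0],
 [-1, 0, 1]]
  V a = (0, 2, 0)
Solving gives a = (2, 2, 2).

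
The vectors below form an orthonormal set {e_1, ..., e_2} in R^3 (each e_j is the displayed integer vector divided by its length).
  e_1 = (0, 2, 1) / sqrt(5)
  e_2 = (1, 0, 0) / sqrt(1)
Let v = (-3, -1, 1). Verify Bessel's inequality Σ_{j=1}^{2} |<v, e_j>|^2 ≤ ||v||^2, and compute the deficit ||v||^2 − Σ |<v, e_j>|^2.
Σ |<v, e_j>|^2 = 46/5; ||v||^2 = 11; deficit = 9/5

Write each e_j = u_j / sqrt(<u_j, u_j>) where u_j is the displayed integer vector. Then <v, e_j> = <v, u_j> / sqrt(<u_j, u_j>), so |<v, e_j>|^2 = <v, u_j>^2 / <u_j, u_j>.
Coefficients: <v, e_1> = -1/sqrt(5), <v, e_2> = -3/sqrt(1).
Square and sum: Σ |<v, e_j>|^2 = 46/5.
Compute ||v||^2 = v·v = 11.
Deficit = 11 − 46/5 = 9/5 ≥ 0, confirming Bessel's inequality. (The deficit equals ||v − Σ <v,e_j> e_j||^2, the squared distance from v to span{e_j}.)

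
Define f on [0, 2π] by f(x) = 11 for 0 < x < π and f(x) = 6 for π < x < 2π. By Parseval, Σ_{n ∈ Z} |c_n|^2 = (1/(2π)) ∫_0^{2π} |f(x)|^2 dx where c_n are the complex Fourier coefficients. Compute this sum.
Σ |c_n|^2 = 157/2

Parseval equates the L^2 energy of f (normalised by 1/(2π)) with the ℓ^2 sum of its Fourier coefficients: (1/(2π)) ∫_0^{2π} |f|^2 = Σ |c_n|^2.
Compute the left side: (1/(2π)) [∫_0^π 11^2 dx + ∫_π^{2π} 6^2 dx] = (1/(2π)) · (121π + 36π) = (121 + 36)/2 = 157/2.
So Σ_{n ∈ Z} |c_n|^2 = 157/2.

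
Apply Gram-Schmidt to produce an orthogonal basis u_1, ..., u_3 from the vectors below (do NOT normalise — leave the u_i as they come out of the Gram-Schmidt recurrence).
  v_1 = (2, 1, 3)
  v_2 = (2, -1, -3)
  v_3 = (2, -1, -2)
Orthogonal basis:
  u_1 = (2, 1, 3)
  u_2 = (20/7, -4/7, -12/7)
  u_3 = (0, -3/10, 1/10)

Apply the Gram-Schmidt recurrence
  u_1 = v_1
  u_i = v_i − Σ_{j<i} ((v_i · u_j) / (u_j · u_j)) · u_j.

Step by step this gives:
  u_1 = (2, 1, 3)
  u_2 = (20/7, -4/7, -12/7)
  u_3 = (0, -3/10, 1/10)

Orthogonality check:
  u_2 · u_1 = 0 (should be 0)
  u_3 · u_1 = 0 (should be 0)
  u_3 · u_2 = 0 (should be 0)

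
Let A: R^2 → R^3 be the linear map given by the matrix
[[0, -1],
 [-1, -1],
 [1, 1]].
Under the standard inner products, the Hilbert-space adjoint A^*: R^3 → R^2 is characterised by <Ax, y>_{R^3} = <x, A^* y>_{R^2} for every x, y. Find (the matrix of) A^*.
A^* = A^T =
[[0, -1, 1],
 [-1, -1, 1]]

For real matrices with standard dot products, the defining identity <Ax, y> = <x, A^* y> gives (Ax)^T y = x^T (A^*) y, i.e. x^T A^T y = x^T (A^*) y. Since this holds for all x, y, we must have A^* = A^T. Therefore
A^* =
[[0, -1, 1],
 [-1, -1, 1]].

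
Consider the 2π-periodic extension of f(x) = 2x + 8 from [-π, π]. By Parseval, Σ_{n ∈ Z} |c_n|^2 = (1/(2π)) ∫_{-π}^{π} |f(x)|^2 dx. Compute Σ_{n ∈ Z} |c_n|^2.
Σ |c_n|^2 = 4π^2/3 + 64

Expand and integrate term by term over [-π, π]:
  ∫ (2x)^2 dx = 4·(2π^3/3); ∫ 2·2·(8)·x dx = 0 (odd integrand); ∫ 8^2 dx = 64·2π.
So (1/(2π)) ∫_{-π}^{π} (2x + 8)^2 dx = 4π^2/3 + 64 = 4π^2/3 + 64.
Parseval ⇒ Σ |c_n|^2 = 4π^2/3 + 64.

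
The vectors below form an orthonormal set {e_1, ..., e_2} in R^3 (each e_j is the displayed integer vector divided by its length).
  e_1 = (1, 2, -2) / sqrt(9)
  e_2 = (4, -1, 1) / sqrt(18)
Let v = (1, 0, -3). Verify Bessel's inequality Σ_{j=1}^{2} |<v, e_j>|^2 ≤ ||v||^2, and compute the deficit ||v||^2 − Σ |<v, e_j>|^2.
Σ |<v, e_j>|^2 = 11/2; ||v||^2 = 10; deficit = 9/2

Write each e_j = u_j / sqrt(<u_j, u_j>) where u_j is the displayed integer vector. Then <v, e_j> = <v, u_j> / sqrt(<u_j, u_j>), so |<v, e_j>|^2 = <v, u_j>^2 / <u_j, u_j>.
Coefficients: <v, e_1> = 7/sqrt(9), <v, e_2> = 1/sqrt(18).
Square and sum: Σ |<v, e_j>|^2 = 11/2.
Compute ||v||^2 = v·v = 10.
Deficit = 10 − 11/2 = 9/2 ≥ 0, confirming Bessel's inequality. (The deficit equals ||v − Σ <v,e_j> e_j||^2, the squared distance from v to span{e_j}.)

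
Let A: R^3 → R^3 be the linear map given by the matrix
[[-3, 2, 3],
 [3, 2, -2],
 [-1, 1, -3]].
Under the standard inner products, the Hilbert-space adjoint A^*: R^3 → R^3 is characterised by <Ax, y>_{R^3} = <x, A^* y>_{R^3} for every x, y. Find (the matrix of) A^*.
A^* = A^T =
[[-3, 3, -1],
 [2, 2, 1],
 [3, -2, -3]]

For real matrices with standard dot products, the defining identity <Ax, y> = <x, A^* y> gives (Ax)^T y = x^T (A^*) y, i.e. x^T A^T y = x^T (A^*) y. Since this holds for all x, y, we must have A^* = A^T. Therefore
A^* =
[[-3, 3, -1],
 [2, 2, 1],
 [3, -2, -3]].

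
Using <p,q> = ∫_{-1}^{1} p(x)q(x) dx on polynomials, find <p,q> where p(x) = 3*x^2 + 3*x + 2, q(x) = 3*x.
<p,q> = 6

Expand the product: p(x)·q(x) = 9*x^3 + 9*x^2 + 6*x.
∫_{-1}^{1} of each monomial x^k gives [2/(k+1) if k even, 0 if k odd]. Integrating term-by-term (or equivalently evaluating the antiderivative F(x) = 9*x^4/4 + 3*x^3 + 3*x^2 at the endpoints):
  F(1) − F(−1) = 33/4 − (9/4) = 6.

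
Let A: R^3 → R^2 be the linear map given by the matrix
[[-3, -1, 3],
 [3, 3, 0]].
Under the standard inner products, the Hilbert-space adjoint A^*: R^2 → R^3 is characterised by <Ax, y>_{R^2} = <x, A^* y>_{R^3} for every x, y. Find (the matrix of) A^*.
A^* = A^T =
[[-3, 3],
 [-1, 3],
 [3, 0]]

For real matrices with standard dot products, the defining identity <Ax, y> = <x, A^* y> gives (Ax)^T y = x^T (A^*) y, i.e. x^T A^T y = x^T (A^*) y. Since this holds for all x, y, we must have A^* = A^T. Therefore
A^* =
[[-3, 3],
 [-1, 3],
 [3, 0]].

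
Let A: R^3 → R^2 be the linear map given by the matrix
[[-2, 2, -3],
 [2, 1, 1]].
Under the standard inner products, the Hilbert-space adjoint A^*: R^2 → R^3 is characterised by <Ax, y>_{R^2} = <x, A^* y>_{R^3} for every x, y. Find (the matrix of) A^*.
A^* = A^T =
[[-2, 2],
 [2, 1],
 [-3, 1]]

For real matrices with standard dot products, the defining identity <Ax, y> = <x, A^* y> gives (Ax)^T y = x^T (A^*) y, i.e. x^T A^T y = x^T (A^*) y. Since this holds for all x, y, we must have A^* = A^T. Therefore
A^* =
[[-2, 2],
 [2, 1],
 [-3, 1]].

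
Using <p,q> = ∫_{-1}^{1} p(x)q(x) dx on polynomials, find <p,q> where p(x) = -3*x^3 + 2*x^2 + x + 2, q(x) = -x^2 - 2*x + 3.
<p,q> = 224/15

Expand the product: p(x)·q(x) = 3*x^5 + 4*x^4 - 14*x^3 + 2*x^2 - x + 6.
∫_{-1}^{1} of each monomial x^k gives [2/(k+1) if k even, 0 if k odd]. Integrating term-by-term (or equivalently evaluating the antiderivative F(x) = x^6/2 + 4*x^5/5 - 7*x^4/2 + 2*x^3/3 - x^2/2 + 6*x at the endpoints):
  F(1) − F(−1) = 119/30 − (-329/30) = 224/15.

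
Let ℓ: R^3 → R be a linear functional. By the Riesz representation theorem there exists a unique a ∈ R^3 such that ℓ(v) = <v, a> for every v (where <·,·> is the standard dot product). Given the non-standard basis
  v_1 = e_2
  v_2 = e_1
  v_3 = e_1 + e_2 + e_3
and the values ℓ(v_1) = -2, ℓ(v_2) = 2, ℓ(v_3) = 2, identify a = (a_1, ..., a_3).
a = (2, -2, 2)

Write a = (a_1, ..., a_3) in the standard basis. For each basis vector v_i, ℓ(v_i) = <v_i, a> is a linear equation in the a_j's. Collect the n equations into a matrix system V a = ℓ, where row i of V is v_i (expressed in the standard basis). Since V is invertible (lower-triangular with 1s on the diagonal, up to permutation), solve by back-substitution:
  V =
[[0, 1, 0],
 [1, 0, 0],
 [1, 1, 1]]
  V a = (-2, 2, 2)
Solving gives a = (2, -2, 2).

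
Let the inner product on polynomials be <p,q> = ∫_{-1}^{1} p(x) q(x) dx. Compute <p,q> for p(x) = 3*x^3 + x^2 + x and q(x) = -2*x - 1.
<p,q> = -22/5

Expand the product: p(x)·q(x) = -6*x^4 - 5*x^3 - 3*x^2 - x.
∫_{-1}^{1} of each monomial x^k gives [2/(k+1) if k even, 0 if k odd]. Integrating term-by-term (or equivalently evaluating the antiderivative F(x) = -6*x^5/5 - 5*x^4/4 - x^3 - x^2/2 at the endpoints):
  F(1) − F(−1) = -79/20 − (9/20) = -22/5.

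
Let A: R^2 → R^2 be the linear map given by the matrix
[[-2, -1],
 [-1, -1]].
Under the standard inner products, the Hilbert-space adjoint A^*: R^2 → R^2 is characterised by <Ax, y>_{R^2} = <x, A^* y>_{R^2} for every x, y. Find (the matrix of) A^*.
A^* = A^T =
[[-2, -1],
 [-1, -1]]

For real matrices with standard dot products, the defining identity <Ax, y> = <x, A^* y> gives (Ax)^T y = x^T (A^*) y, i.e. x^T A^T y = x^T (A^*) y. Since this holds for all x, y, we must have A^* = A^T. Therefore
A^* =
[[-2, -1],
 [-1, -1]].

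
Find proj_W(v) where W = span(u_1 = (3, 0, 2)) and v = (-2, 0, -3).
proj_W(v) = (-36/13, 0, -24/13)

Set up U = [u_1 | ... | u_1] ∈ R^(3×1). The projector onto W = col(U) is P = U (U^T U)^(-1) U^T.
Compute U^T U =
  [13],
and U^T v = (-12).
Solve U^T U · c = U^T v for the coefficients: c = (-12/13). The projection is proj_W(v) = U c.
Check: (v - proj_W(v)) · u_1 = 0  (should be 0).
Result: proj_W(v) = (-36/13, 0, -24/13).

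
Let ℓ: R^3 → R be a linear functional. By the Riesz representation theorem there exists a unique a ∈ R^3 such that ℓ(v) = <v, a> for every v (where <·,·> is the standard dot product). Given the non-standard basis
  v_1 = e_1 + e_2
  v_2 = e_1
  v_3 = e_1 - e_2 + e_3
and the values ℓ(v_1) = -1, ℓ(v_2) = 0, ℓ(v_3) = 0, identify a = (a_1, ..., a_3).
a = (0, -1, -1)

Write a = (a_1, ..., a_3) in the standard basis. For each basis vector v_i, ℓ(v_i) = <v_i, a> is a linear equation in the a_j's. Collect the n equations into a matrix system V a = ℓ, where row i of V is v_i (expressed in the standard basis). Since V is invertible (lower-triangular with 1s on the diagonal, up to permutation), solve by back-substitution:
  V =
[[1, 1, 0],
 [1, 0, 0],
 [1, -1, 1]]
  V a = (-1, 0, 0)
Solving gives a = (0, -1, -1).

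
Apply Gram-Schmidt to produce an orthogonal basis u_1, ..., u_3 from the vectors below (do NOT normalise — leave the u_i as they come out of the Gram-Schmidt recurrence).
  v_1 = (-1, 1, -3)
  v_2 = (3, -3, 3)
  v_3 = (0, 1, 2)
Orthogonal basis:
  u_1 = (-1, 1, -3)
  u_2 = (18/11, -18/11, -12/11)
  u_3 = (1/2, 1/2, 0)

Apply the Gram-Schmidt recurrence
  u_1 = v_1
  u_i = v_i − Σ_{j<i} ((v_i · u_j) / (u_j · u_j)) · u_j.

Step by step this gives:
  u_1 = (-1, 1, -3)
  u_2 = (18/11, -18/11, -12/11)
  u_3 = (1/2, 1/2, 0)

Orthogonality check:
  u_2 · u_1 = 0 (should be 0)
  u_3 · u_1 = 0 (should be 0)
  u_3 · u_2 = 0 (should be 0)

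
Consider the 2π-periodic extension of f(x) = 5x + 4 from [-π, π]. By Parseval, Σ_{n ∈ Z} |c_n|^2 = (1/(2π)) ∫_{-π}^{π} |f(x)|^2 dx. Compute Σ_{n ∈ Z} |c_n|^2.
Σ |c_n|^2 = 25π^2/3 + 16

Expand and integrate term by term over [-π, π]:
  ∫ (5x)^2 dx = 25·(2π^3/3); ∫ 2·5·(4)·x dx = 0 (odd integrand); ∫ 4^2 dx = 16·2π.
So (1/(2π)) ∫_{-π}^{π} (5x + 4)^2 dx = 25π^2/3 + 16 = 25π^2/3 + 16.
Parseval ⇒ Σ |c_n|^2 = 25π^2/3 + 16.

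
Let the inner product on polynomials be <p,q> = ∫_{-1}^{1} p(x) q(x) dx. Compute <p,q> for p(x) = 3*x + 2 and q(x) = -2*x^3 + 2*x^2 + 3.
<p,q> = 184/15

Expand the product: p(x)·q(x) = -6*x^4 + 2*x^3 + 4*x^2 + 9*x + 6.
∫_{-1}^{1} of each monomial x^k gives [2/(k+1) if k even, 0 if k odd]. Integrating term-by-term (or equivalently evaluating the antiderivative F(x) = -6*x^5/5 + x^4/2 + 4*x^3/3 + 9*x^2/2 + 6*x at the endpoints):
  F(1) − F(−1) = 167/15 − (-17/15) = 184/15.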